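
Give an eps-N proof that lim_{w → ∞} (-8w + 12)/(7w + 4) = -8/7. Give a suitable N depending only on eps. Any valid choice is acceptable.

Suppose eps > 0. We seek N > 0 such that w > N implies |(-8w + 12)/(7w + 4) + 8/7| < eps.
(-8w + 12)/(7w + 4) + 8/7 = (7(-8w + 12) − (-8)(7w + 4)) / (7(7w + 4)) = 116/(7(7w + 4)).
For w > 0 we have 7w + 4 > 7w, so |(-8w + 12)/(7w + 4) + 8/7| = 116/(7(7w + 4)) < 116/(7·7w) = (116/49)/w.
Thus |(-8w + 12)/(7w + 4) + 8/7| < eps whenever w > (116/49)/eps.
Take N = (116/49)/eps. If w > N then |(-8w + 12)/(7w + 4) + 8/7| < (116/49)/w < eps.

N = (116/49)/eps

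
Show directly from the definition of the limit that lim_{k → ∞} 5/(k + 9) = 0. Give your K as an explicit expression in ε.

Let ε > 0 be given. For k ≥ 1, |5/(k + 9) − 0| = 5/(k + 9) ≤ 5/k.
We need 5/k < ε, i.e. k > 5/ε.
Take K = 5/ε. If k > K then |5/(k + 9)| ≤ 5/k < ε.

K = 5/ε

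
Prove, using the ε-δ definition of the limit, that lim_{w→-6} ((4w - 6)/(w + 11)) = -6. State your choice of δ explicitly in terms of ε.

δ = min(5/2, (1/4)ε)

Suppose ε > 0. We want δ > 0 with 0 < |w + 6| < δ ⇒ |(4w - 6)/(w + 11) + 6| < ε.
Combining over a common denominator, (4w - 6)/(w + 11) + 6 = [(4w - 6)·5 − (-30)·(w + 11)] / [5·(w + 11)] = 50(w + 6) / (5(w + 11)).
So |(4w - 6)/(w + 11) + 6| = 50|w + 6| / (5·|w + 11|).
Require δ ≤ 5/2, so |w + 11| ≥ |5| − |w + 6| > 5 − 5/2 = 5/2.
Hence |(4w - 6)/(w + 11) + 6| < 50|w + 6|/(5·(5/2)) = 4|w + 6|, which is < ε once |w + 6| < (1/4)ε.
Take δ = min(5/2, (1/4)ε). Then 0 < |w + 6| < δ forces both bounds, so |(4w - 6)/(w + 11) + 6| < ε.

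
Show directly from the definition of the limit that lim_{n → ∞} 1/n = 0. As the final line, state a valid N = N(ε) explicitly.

N = 1/ε

Fix ε > 0. For n ≥ 1, |1/n − 0| = 1/(n) ≤ 1/n.
We need 1/n < ε, i.e. n > 1/ε.
Take N = 1/ε. If n > N then |1/n| ≤ 1/n < ε.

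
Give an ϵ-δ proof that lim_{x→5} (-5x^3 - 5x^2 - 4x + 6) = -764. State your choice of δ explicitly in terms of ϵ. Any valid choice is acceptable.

Fix ϵ > 0. We want δ > 0 such that 0 < |x − 5| < δ implies |(-5x^3 - 5x^2 - 4x + 6) + 764| < ϵ.
(-5x^3 - 5x^2 - 4x + 6) + 764 = -5x^3 - 5x^2 - 4x + 770 = (x − 5)(-5x^2 - 30x - 154).
So |(-5x^3 - 5x^2 - 4x + 6) + 764| = |x − 5|·|-5x^2 - 30x - 154|.
Require δ ≤ 1. Then |x − 5| < 1 gives |x| < 6, and by the triangle inequality |-5x^2 - 30x - 154| ≤ 5·6^2 + 30·6 + 154 = 514.
Hence |(-5x^3 - 5x^2 - 4x + 6) + 764| ≤ 514|x − 5| < ϵ provided |x − 5| < ϵ/514.
Take δ = min(1, ϵ/514). Then 0 < |x − 5| < δ gives both |x − 5| < 1 and |x − 5| < ϵ/514, so |(-5x^3 - 5x^2 - 4x + 6) + 764| < ϵ.

δ = min(1, ϵ/514)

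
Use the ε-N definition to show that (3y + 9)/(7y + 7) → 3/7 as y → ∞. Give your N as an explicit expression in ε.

N = (6/7)/ε

Let ε > 0. We seek N > 0 such that y > N implies |(3y + 9)/(7y + 7) − (3/7)| < ε.
(3y + 9)/(7y + 7) − (3/7) = (7(3y + 9) − 3(7y + 7)) / (7(7y + 7)) = 42/(7(7y + 7)).
For y > 0 we have 7y + 7 > 7y, so |(3y + 9)/(7y + 7) − (3/7)| = 42/(7(7y + 7)) < 42/(7·7y) = (6/7)/y.
Thus |(3y + 9)/(7y + 7) − (3/7)| < ε whenever y > (6/7)/ε.
Take N = (6/7)/ε. If y > N then |(3y + 9)/(7y + 7) − (3/7)| < (6/7)/y < ε.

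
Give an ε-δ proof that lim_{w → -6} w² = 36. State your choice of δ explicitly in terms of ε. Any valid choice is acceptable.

δ = min(2, ε/14)

Let ε > 0. We seek δ > 0 with 0 < |w + 6| < δ ⇒ |w² − 36| < ε.
Factor: w² − 36 = (w + 6)(w - 6), so |w² − 36| = |w + 6|·|w - 6|.
Restrict δ ≤ 2. Then |w + 6| < 2 gives |w| < 8, so by the triangle inequality |w - 6| ≤ 8 + 6 = 14.
Hence |w² − 36| ≤ 14|w + 6|, which is < ε once |w + 6| < ε/14.
Take δ = min(2, ε/14). If 0 < |w + 6| < δ then both bounds hold and |w² − 36| ≤ 14|w + 6| < 14·(ε/14) = ε.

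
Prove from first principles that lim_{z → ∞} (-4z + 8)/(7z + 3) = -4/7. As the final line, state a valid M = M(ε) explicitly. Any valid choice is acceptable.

Let ε > 0. We seek M > 0 such that z > M implies |(-4z + 8)/(7z + 3) + 4/7| < ε.
(-4z + 8)/(7z + 3) + 4/7 = (7(-4z + 8) − (-4)(7z + 3)) / (7(7z + 3)) = 68/(7(7z + 3)).
For z > 0 we have 7z + 3 > 7z, so |(-4z + 8)/(7z + 3) + 4/7| = 68/(7(7z + 3)) < 68/(7·7z) = (68/49)/z.
Thus |(-4z + 8)/(7z + 3) + 4/7| < ε whenever z > (68/49)/ε.
Take M = (68/49)/ε. If z > M then |(-4z + 8)/(7z + 3) + 4/7| < (68/49)/z < ε.

M = (68/49)/ε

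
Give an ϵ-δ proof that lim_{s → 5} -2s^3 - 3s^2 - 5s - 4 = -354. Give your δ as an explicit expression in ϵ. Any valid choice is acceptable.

δ = min(1, ϵ/220)

Fix ϵ > 0. We want δ > 0 such that 0 < |s − 5| < δ implies |(-2s^3 - 3s^2 - 5s - 4) + 354| < ϵ.
(-2s^3 - 3s^2 - 5s - 4) + 354 = -2s^3 - 3s^2 - 5s + 350 = (s − 5)(-2s^2 - 13s - 70).
So |(-2s^3 - 3s^2 - 5s - 4) + 354| = |s − 5|·|-2s^2 - 13s - 70|.
Require δ ≤ 1. Then |s − 5| < 1 gives |s| < 6, and by the triangle inequality |-2s^2 - 13s - 70| ≤ 2·6^2 + 13·6 + 70 = 220.
Hence |(-2s^3 - 3s^2 - 5s - 4) + 354| ≤ 220|s − 5| < ϵ provided |s − 5| < ϵ/220.
Take δ = min(1, ϵ/220). Then 0 < |s − 5| < δ gives both |s − 5| < 1 and |s − 5| < ϵ/220, so |(-2s^3 - 3s^2 - 5s - 4) + 354| < ϵ.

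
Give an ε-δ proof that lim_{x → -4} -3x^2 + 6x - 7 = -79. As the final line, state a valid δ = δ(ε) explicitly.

Let ε > 0. We want δ > 0 such that 0 < |x + 4| < δ implies |(-3x^2 + 6x - 7) + 79| < ε.
(-3x^2 + 6x - 7) + 79 = -3x^2 + 6x + 72 = (x + 4)(-3x + 18).
So |(-3x^2 + 6x - 7) + 79| = |x + 4|·|-3x + 18|.
Assume first that |x + 4| < 2, so |x| < 6. Then |-3x + 18| ≤ 3·6 + 18 = 36.
Hence |(-3x^2 + 6x - 7) + 79| ≤ 36|x + 4| < ε provided |x + 4| < ε/36.
Choosing δ = min(2, ε/36) ensures both conditions, hence |(-3x^2 + 6x - 7) + 79| < ε.

δ = min(2, ε/36)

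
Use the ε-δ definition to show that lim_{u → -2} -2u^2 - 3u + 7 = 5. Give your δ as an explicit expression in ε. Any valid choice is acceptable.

Let ε > 0 be given. We want δ > 0 such that 0 < |u + 2| < δ implies |(-2u^2 - 3u + 7) − 5| < ε.
(-2u^2 - 3u + 7) − 5 = -2u^2 - 3u + 2 = (u + 2)(-2u + 1).
So |(-2u^2 - 3u + 7) − 5| = |u + 2|·|-2u + 1|.
Require δ ≤ 2. Then |u + 2| < 2 gives |u| < 4, and by the triangle inequality |-2u + 1| ≤ 2·4 + 1 = 9.
Hence |(-2u^2 - 3u + 7) − 5| ≤ 9|u + 2| < ε provided |u + 2| < ε/9.
Choosing δ = min(2, ε/9) ensures both conditions, hence |(-2u^2 - 3u + 7) − 5| < ε.

δ = min(2, ε/9)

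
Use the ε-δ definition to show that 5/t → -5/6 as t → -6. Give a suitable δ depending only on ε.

Let ε > 0. We seek δ > 0 such that 0 < |t + 6| < δ implies |5/t + 5/6| < ε.
|5/t + 5/6| = 5·|-6 − t|/(6·|t|) = 5|t + 6|/(6|t|).
Restrict δ ≤ 3. Then |t + 6| < 3 gives |t| > 3, so 6|t| > 18.
Then |5/t + 5/6| < 5|t + 6|/18, which is < ε when |t + 6| < (18/5)ε.
Take δ = min(3, (18/5)ε). Then 0 < |t + 6| < δ gives both |t + 6| < 3 and |t + 6| < (18/5)ε, so |5/t + 5/6| < ε.

δ = min(3, (18/5)ε)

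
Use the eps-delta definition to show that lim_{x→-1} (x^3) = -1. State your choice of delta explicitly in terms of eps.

delta = min(2, eps/13)

Let eps > 0. We seek delta > 0 with 0 < |x + 1| < delta ⇒ |x^3 + 1| < eps.
Factor: x^3 + 1 = (x + 1)(x^2 - x + 1), so |x^3 + 1| = |x + 1|·|x^2 - x + 1|.
Impose delta ≤ 2 so that |x| < 3; then |x^2 - x + 1| ≤ 13.
Hence |x^3 + 1| ≤ 13|x + 1|, which is < eps once |x + 1| < eps/13.
Take delta = min(2, eps/13). If 0 < |x + 1| < delta then both bounds hold and |x^3 + 1| ≤ 13|x + 1| < 13·(eps/13) = eps.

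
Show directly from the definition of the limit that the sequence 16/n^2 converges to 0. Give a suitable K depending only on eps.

K = (16/eps)^{1/2}

Let eps > 0 be given. For n ≥ 1, |16/n^2 − 0| = 16/n^2.
16/n^2 < eps ⇔ n^2 > 16/eps ⇔ n > (16/eps)^{1/2}.
Take K = (16/eps)^{1/2}. Then n > K implies 16/n^2 < eps.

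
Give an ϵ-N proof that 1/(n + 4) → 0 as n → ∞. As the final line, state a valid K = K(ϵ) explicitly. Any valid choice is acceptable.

K = 1/ϵ

Suppose ϵ > 0. For n ≥ 1, |1/(n + 4) − 0| = 1/(n + 4) ≤ 1/n.
We need 1/n < ϵ, i.e. n > 1/ϵ.
Take K = 1/ϵ. If n > K then |1/(n + 4)| ≤ 1/n < ϵ.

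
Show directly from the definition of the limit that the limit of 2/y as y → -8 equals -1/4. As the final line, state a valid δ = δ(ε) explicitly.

Let ε > 0 be given. We seek δ > 0 such that 0 < |y + 8| < δ implies |2/y + 1/4| < ε.
|2/y + 1/4| = 2·|-8 − y|/(8·|y|) = 2|y + 8|/(8|y|).
Restrict δ ≤ 4. Then |y + 8| < 4 gives |y| > 4, so 8|y| > 32.
Then |2/y + 1/4| < 2|y + 8|/32, which is < ε when |y + 8| < 16ε.
Take δ = min(4, 16ε). Then 0 < |y + 8| < δ gives both |y + 8| < 4 and |y + 8| < 16ε, so |2/y + 1/4| < ε.

δ = min(4, 16ε)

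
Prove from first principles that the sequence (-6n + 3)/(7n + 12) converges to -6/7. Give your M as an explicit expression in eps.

Let eps > 0 be given. For n ≥ 1, |(-6n + 3)/(7n + 12) + 6/7| = |93|/(7(7n + 12)) = 93/(7(7n + 12)).
Since 7n + 12 ≥ 7n for n ≥ 1, this is ≤ 93/(7·7n) = (93/49)/n.
So |(-6n + 3)/(7n + 12) + 6/7| < eps whenever n > (93/49)/eps.
Take M = (93/49)/eps. If n > M then |(-6n + 3)/(7n + 12) + 6/7| ≤ (93/49)/n < eps.

M = (93/49)/eps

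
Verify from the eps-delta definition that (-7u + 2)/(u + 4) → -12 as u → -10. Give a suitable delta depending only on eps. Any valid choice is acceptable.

Let eps > 0 be given. We want delta > 0 with 0 < |u + 10| < delta ⇒ |(-7u + 2)/(u + 4) + 12| < eps.
Combining over a common denominator, (-7u + 2)/(u + 4) + 12 = [(-7u + 2)·(-6) − 72·(u + 4)] / [(-6)·(u + 4)] = -30(u + 10) / ((-6)(u + 4)).
So |(-7u + 2)/(u + 4) + 12| = 30|u + 10| / (6·|u + 4|).
Restrict delta ≤ 3. Then |u + 10| < 3 gives |u + 4| = |(u + 10) + (-6)| ≥ 6 − 3 = 3.
Hence |(-7u + 2)/(u + 4) + 12| < 30|u + 10|/(6·3) = (5/3)|u + 10|, which is < eps once |u + 10| < (3/5)eps.
Take delta = min(3, (3/5)eps). Then 0 < |u + 10| < delta forces both bounds, so |(-7u + 2)/(u + 4) + 12| < eps.

delta = min(3, (3/5)eps)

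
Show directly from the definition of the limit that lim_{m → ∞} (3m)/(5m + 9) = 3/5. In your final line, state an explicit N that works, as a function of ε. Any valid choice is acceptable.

N = (27/25)/ε

Let ε > 0 be given. For m ≥ 1, |(3m)/(5m + 9) − (3/5)| = |-27|/(5(5m + 9)) = 27/(5(5m + 9)).
Since 5m + 9 ≥ 5m for m ≥ 1, this is ≤ 27/(5·5m) = (27/25)/m.
So |(3m)/(5m + 9) − (3/5)| < ε whenever m > (27/25)/ε.
Take N = (27/25)/ε. If m > N then |(3m)/(5m + 9) − (3/5)| ≤ (27/25)/m < ε.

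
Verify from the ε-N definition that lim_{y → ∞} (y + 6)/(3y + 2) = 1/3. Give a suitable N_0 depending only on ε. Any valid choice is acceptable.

N_0 = (16/9)/ε

Let ε > 0 be given. We seek N_0 > 0 such that y > N_0 implies |(y + 6)/(3y + 2) − (1/3)| < ε.
(y + 6)/(3y + 2) − (1/3) = (3(y + 6) − (3y + 2)) / (3(3y + 2)) = 16/(3(3y + 2)).
For y > 0 we have 3y + 2 > 3y, so |(y + 6)/(3y + 2) − (1/3)| = 16/(3(3y + 2)) < 16/(3·3y) = (16/9)/y.
Thus |(y + 6)/(3y + 2) − (1/3)| < ε whenever y > (16/9)/ε.
Take N_0 = (16/9)/ε. If y > N_0 then |(y + 6)/(3y + 2) − (1/3)| < (16/9)/y < ε.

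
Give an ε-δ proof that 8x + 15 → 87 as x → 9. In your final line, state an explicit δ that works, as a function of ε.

δ = ε/8

Let ε > 0 be given. We need δ > 0 so that 0 < |x − 9| < δ implies |(8x + 15) − 87| < ε.
Since (8x + 15) − 87 = 8(x − 9), we have |(8x + 15) − 87| = 8|x − 9|.
Thus it suffices that |x − 9| < ε/8.
Take δ = ε/8. If 0 < |x − 9| < δ then |(8x + 15) − 87| = 8|x − 9| < 8·(ε/8) = ε.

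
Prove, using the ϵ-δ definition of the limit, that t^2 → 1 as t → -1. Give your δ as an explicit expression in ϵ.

δ = min(2, ϵ/4)

Let ϵ > 0 be given. We seek δ > 0 with 0 < |t + 1| < δ ⇒ |t^2 − 1| < ϵ.
Factor: t^2 − 1 = (t + 1)(t - 1), so |t^2 − 1| = |t + 1|·|t - 1|.
Restrict δ ≤ 2. Then |t + 1| < 2 gives |t| < 3, so by the triangle inequality |t - 1| ≤ 3 + 1 = 4.
Hence |t^2 − 1| ≤ 4|t + 1|, which is < ϵ once |t + 1| < ϵ/4.
Take δ = min(2, ϵ/4). If 0 < |t + 1| < δ then both bounds hold and |t^2 − 1| ≤ 4|t + 1| < 4·(ϵ/4) = ϵ.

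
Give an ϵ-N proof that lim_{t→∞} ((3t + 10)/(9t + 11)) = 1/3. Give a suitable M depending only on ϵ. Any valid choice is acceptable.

M = (19/27)/ϵ

Let ϵ > 0 be given. We seek M > 0 such that t > M implies |(3t + 10)/(9t + 11) − (1/3)| < ϵ.
(3t + 10)/(9t + 11) − (1/3) = (9(3t + 10) − 3(9t + 11)) / (9(9t + 11)) = 57/(9(9t + 11)).
For t > 0 we have 9t + 11 > 9t, so |(3t + 10)/(9t + 11) − (1/3)| = 57/(9(9t + 11)) < 57/(9·9t) = (19/27)/t.
Thus |(3t + 10)/(9t + 11) − (1/3)| < ϵ whenever t > (19/27)/ϵ.
Take M = (19/27)/ϵ. If t > M then |(3t + 10)/(9t + 11) − (1/3)| < (19/27)/t < ϵ.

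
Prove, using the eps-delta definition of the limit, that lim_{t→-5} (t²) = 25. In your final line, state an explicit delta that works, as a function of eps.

Fix eps > 0. We seek delta > 0 with 0 < |t + 5| < delta ⇒ |t² − 25| < eps.
Factor: t² − 25 = (t + 5)(t - 5), so |t² − 25| = |t + 5|·|t - 5|.
Impose delta ≤ 2 so that |t| < 7; then |t - 5| ≤ 12.
Hence |t² − 25| ≤ 12|t + 5|, which is < eps once |t + 5| < eps/12.
Take delta = min(2, eps/12). If 0 < |t + 5| < delta then both bounds hold and |t² − 25| ≤ 12|t + 5| < 12·(eps/12) = eps.

delta = min(2, eps/12)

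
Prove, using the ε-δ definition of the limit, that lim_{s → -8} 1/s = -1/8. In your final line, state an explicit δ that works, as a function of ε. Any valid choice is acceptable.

δ = min(4, 32ε)

Fix ε > 0. We seek δ > 0 such that 0 < |s + 8| < δ implies |1/s + 1/8| < ε.
|1/s + 1/8| = |-8 − s|/(8·|s|) = |s + 8|/(8|s|).
Require δ ≤ 4 so that |s| > 8 − 4 = 4, hence 8|s| > 32.
Then |1/s + 1/8| < |s + 8|/32, which is < ε when |s + 8| < 32ε.
Take δ = min(4, 32ε). Then 0 < |s + 8| < δ gives both |s + 8| < 4 and |s + 8| < 32ε, so |1/s + 1/8| < ε.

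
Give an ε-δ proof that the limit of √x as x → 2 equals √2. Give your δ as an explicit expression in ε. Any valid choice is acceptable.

Fix ε > 0. We want δ > 0 such that 0 < |x − 2| < δ implies |√x − √2| < ε.
Multiplying by the conjugate, |√x − √2| = |x − 2|/(√x + √2).
Restrict δ ≤ 2 so that |x − 2| < 2 forces x > 0, and then √x + √2 > √2.
Hence |√x − √2| < |x − 2|/√2, which is < ε once |x − 2| < √2·ε.
Take δ = min(2, √2·ε). If 0 < |x − 2| < δ then x > 0 and |√x − √2| < |x − 2|/√2 < ε.

δ = min(2, √2·ε)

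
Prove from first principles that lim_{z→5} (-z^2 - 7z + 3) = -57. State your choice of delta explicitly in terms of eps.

Fix eps > 0. We want delta > 0 such that 0 < |z − 5| < delta implies |(-z^2 - 7z + 3) + 57| < eps.
(-z^2 - 7z + 3) + 57 = -z^2 - 7z + 60 = (z − 5)(-z - 12).
So |(-z^2 - 7z + 3) + 57| = |z − 5|·|-z - 12|.
Assume first that |z − 5| < 2, so |z| < 7. Then |-z - 12| ≤ 7 + 12 = 19.
Hence |(-z^2 - 7z + 3) + 57| ≤ 19|z − 5| < eps provided |z − 5| < eps/19.
Choosing delta = min(2, eps/19) ensures both conditions, hence |(-z^2 - 7z + 3) + 57| < eps.

delta = min(2, eps/19)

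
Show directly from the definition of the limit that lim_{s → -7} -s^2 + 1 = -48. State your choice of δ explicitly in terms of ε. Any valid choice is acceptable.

δ = min(2, ε/16)

Let ε > 0. We want δ > 0 such that 0 < |s + 7| < δ implies |(-s^2 + 1) + 48| < ε.
(-s^2 + 1) + 48 = -s^2 + 49 = (s + 7)(-s + 7).
So |(-s^2 + 1) + 48| = |s + 7|·|-s + 7|.
Require δ ≤ 2. Then |s + 7| < 2 gives |s| < 9, and by the triangle inequality |-s + 7| ≤ 9 + 7 = 16.
Hence |(-s^2 + 1) + 48| ≤ 16|s + 7| < ε provided |s + 7| < ε/16.
Take δ = min(2, ε/16). Then 0 < |s + 7| < δ gives both |s + 7| < 2 and |s + 7| < ε/16, so |(-s^2 + 1) + 48| < ε.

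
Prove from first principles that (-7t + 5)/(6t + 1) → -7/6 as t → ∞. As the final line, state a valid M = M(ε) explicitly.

Fix ε > 0. We seek M > 0 such that t > M implies |(-7t + 5)/(6t + 1) + 7/6| < ε.
(-7t + 5)/(6t + 1) + 7/6 = (6(-7t + 5) − (-7)(6t + 1)) / (6(6t + 1)) = 37/(6(6t + 1)).
For t > 0 we have 6t + 1 > 6t, so |(-7t + 5)/(6t + 1) + 7/6| = 37/(6(6t + 1)) < 37/(6·6t) = (37/36)/t.
Thus |(-7t + 5)/(6t + 1) + 7/6| < ε whenever t > (37/36)/ε.
Take M = (37/36)/ε. If t > M then |(-7t + 5)/(6t + 1) + 7/6| < (37/36)/t < ε.

M = (37/36)/ε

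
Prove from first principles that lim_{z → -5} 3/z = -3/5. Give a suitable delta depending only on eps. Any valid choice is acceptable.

delta = min(5/2, (25/6)eps)

Let eps > 0 be given. We seek delta > 0 such that 0 < |z + 5| < delta implies |3/z + 3/5| < eps.
|3/z + 3/5| = 3·|-5 − z|/(5·|z|) = 3|z + 5|/(5|z|).
Require delta ≤ 5/2 so that |z| > 5 − 5/2 = 5/2, hence 5|z| > 25/2.
Then |3/z + 3/5| < 3|z + 5|/(25/2), which is < eps when |z + 5| < (25/6)eps.
Take delta = min(5/2, (25/6)eps). Then 0 < |z + 5| < delta gives both |z + 5| < 5/2 and |z + 5| < (25/6)eps, so |3/z + 3/5| < eps.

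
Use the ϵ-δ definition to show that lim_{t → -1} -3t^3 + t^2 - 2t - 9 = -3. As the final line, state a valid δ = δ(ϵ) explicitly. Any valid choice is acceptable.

δ = min(1, ϵ/26)

Let ϵ > 0. We want δ > 0 such that 0 < |t + 1| < δ implies |(-3t^3 + t^2 - 2t - 9) + 3| < ϵ.
(-3t^3 + t^2 - 2t - 9) + 3 = -3t^3 + t^2 - 2t - 6 = (t + 1)(-3t^2 + 4t - 6).
So |(-3t^3 + t^2 - 2t - 9) + 3| = |t + 1|·|-3t^2 + 4t - 6|.
Assume first that |t + 1| < 1, so |t| < 2. Then |-3t^2 + 4t - 6| ≤ 3·2^2 + 4·2 + 6 = 26.
Hence |(-3t^3 + t^2 - 2t - 9) + 3| ≤ 26|t + 1| < ϵ provided |t + 1| < ϵ/26.
Take δ = min(1, ϵ/26). Then 0 < |t + 1| < δ gives both |t + 1| < 1 and |t + 1| < ϵ/26, so |(-3t^3 + t^2 - 2t - 9) + 3| < ϵ.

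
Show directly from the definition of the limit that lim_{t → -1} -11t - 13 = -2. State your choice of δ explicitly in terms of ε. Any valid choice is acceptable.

δ = ε/11

Let ε > 0 be given. We need δ > 0 so that 0 < |t + 1| < δ implies |(-11t - 13) + 2| < ε.
|(-11t - 13) + 2| = |-11t - 11| = 11|t + 1|.
Thus it suffices that |t + 1| < ε/11.
Choosing δ = ε/11 gives |(-11t - 13) + 2| = 11|t + 1| < ε whenever |t + 1| < δ.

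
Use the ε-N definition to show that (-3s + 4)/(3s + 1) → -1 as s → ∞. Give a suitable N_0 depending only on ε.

N_0 = (5/3)/ε

Let ε > 0. We seek N_0 > 0 such that s > N_0 implies |(-3s + 4)/(3s + 1) + 1| < ε.
(-3s + 4)/(3s + 1) + 1 = (3(-3s + 4) − (-3)(3s + 1)) / (3(3s + 1)) = 15/(3(3s + 1)).
For s > 0 we have 3s + 1 > 3s, so |(-3s + 4)/(3s + 1) + 1| = 15/(3(3s + 1)) < 15/(3·3s) = (5/3)/s.
Thus |(-3s + 4)/(3s + 1) + 1| < ε whenever s > (5/3)/ε.
Take N_0 = (5/3)/ε. If s > N_0 then |(-3s + 4)/(3s + 1) + 1| < (5/3)/s < ε.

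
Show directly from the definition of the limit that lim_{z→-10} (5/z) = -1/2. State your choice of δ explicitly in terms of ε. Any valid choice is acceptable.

δ = min(5, 10ε)

Suppose ε > 0. We seek δ > 0 such that 0 < |z + 10| < δ implies |5/z + 1/2| < ε.
|5/z + 1/2| = 5·|-10 − z|/(10·|z|) = 5|z + 10|/(10|z|).
Require δ ≤ 5 so that |z| > 10 − 5 = 5, hence 10|z| > 50.
Then |5/z + 1/2| < 5|z + 10|/50, which is < ε when |z + 10| < 10ε.
Take δ = min(5, 10ε). Then 0 < |z + 10| < δ gives both |z + 10| < 5 and |z + 10| < 10ε, so |5/z + 1/2| < ε.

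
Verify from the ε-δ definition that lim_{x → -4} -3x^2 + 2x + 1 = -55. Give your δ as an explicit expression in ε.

Fix ε > 0. We want δ > 0 such that 0 < |x + 4| < δ implies |(-3x^2 + 2x + 1) + 55| < ε.
(-3x^2 + 2x + 1) + 55 = -3x^2 + 2x + 56 = (x + 4)(-3x + 14).
So |(-3x^2 + 2x + 1) + 55| = |x + 4|·|-3x + 14|.
Assume first that |x + 4| < 1, so |x| < 5. Then |-3x + 14| ≤ 3·5 + 14 = 29.
Hence |(-3x^2 + 2x + 1) + 55| ≤ 29|x + 4| < ε provided |x + 4| < ε/29.
Take δ = min(1, ε/29). Then 0 < |x + 4| < δ gives both |x + 4| < 1 and |x + 4| < ε/29, so |(-3x^2 + 2x + 1) + 55| < ε.

δ = min(1, ε/29)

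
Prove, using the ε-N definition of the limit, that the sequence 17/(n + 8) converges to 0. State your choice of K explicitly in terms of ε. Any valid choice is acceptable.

K = 17/ε

Let ε > 0 be given. For n ≥ 1, |17/(n + 8) − 0| = 17/(n + 8) ≤ 17/n.
We need 17/n < ε, i.e. n > 17/ε.
Take K = 17/ε. If n > K then |17/(n + 8)| ≤ 17/n < ε.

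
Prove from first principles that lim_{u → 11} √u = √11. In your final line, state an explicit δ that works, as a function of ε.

Fix ε > 0. We want δ > 0 such that 0 < |u − 11| < δ implies |√u − √11| < ε.
Rationalise: √u − √11 = (u − 11)/(√u + √11), so |√u − √11| = |u − 11|/(√u + √11).
Restrict δ ≤ 11 so that |u − 11| < 11 forces u > 0, and then √u + √11 > √11.
Hence |√u − √11| < |u − 11|/√11, which is < ε once |u − 11| < √11·ε.
Take δ = min(11, √11·ε). If 0 < |u − 11| < δ then u > 0 and |√u − √11| < |u − 11|/√11 < ε.

δ = min(11, √11·ε)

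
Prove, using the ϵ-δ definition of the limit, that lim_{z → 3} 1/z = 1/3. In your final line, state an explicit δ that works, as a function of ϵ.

δ = min(3/2, (9/2)ϵ)

Let ϵ > 0. We seek δ > 0 such that 0 < |z − 3| < δ implies |1/z − (1/3)| < ϵ.
|1/z − (1/3)| = |3 − z|/(3·|z|) = |z − 3|/(3|z|).
Restrict δ ≤ 3/2. Then |z − 3| < 3/2 gives |z| > 3/2, so 3|z| > 9/2.
Then |1/z − (1/3)| < |z − 3|/(9/2), which is < ϵ when |z − 3| < (9/2)ϵ.
Take δ = min(3/2, (9/2)ϵ). Then 0 < |z − 3| < δ gives both |z − 3| < 3/2 and |z − 3| < (9/2)ϵ, so |1/z − (1/3)| < ϵ.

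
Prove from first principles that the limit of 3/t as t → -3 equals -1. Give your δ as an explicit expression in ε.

Let ε > 0 be given. We seek δ > 0 such that 0 < |t + 3| < δ implies |3/t + 1| < ε.
|3/t + 1| = 3·|-3 − t|/(3·|t|) = 3|t + 3|/(3|t|).
Restrict δ ≤ 3/2. Then |t + 3| < 3/2 gives |t| > 3/2, so 3|t| > 9/2.
Then |3/t + 1| < 3|t + 3|/(9/2), which is < ε when |t + 3| < (3/2)ε.
Take δ = min(3/2, (3/2)ε). Then 0 < |t + 3| < δ gives both |t + 3| < 3/2 and |t + 3| < (3/2)ε, so |3/t + 1| < ε.

δ = min(3/2, (3/2)ε)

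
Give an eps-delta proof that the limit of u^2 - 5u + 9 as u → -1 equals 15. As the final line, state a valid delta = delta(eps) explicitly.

Fix eps > 0. We want delta > 0 such that 0 < |u + 1| < delta implies |(u^2 - 5u + 9) − 15| < eps.
(u^2 - 5u + 9) − 15 = u^2 - 5u - 6 = (u + 1)(u - 6).
So |(u^2 - 5u + 9) − 15| = |u + 1|·|u - 6|.
Require delta ≤ 2. Then |u + 1| < 2 gives |u| < 3, and by the triangle inequality |u - 6| ≤ 3 + 6 = 9.
Hence |(u^2 - 5u + 9) − 15| ≤ 9|u + 1| < eps provided |u + 1| < eps/9.
Choosing delta = min(2, eps/9) ensures both conditions, hence |(u^2 - 5u + 9) − 15| < eps.

delta = min(2, eps/9)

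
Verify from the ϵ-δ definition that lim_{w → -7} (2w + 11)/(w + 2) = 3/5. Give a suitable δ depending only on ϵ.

δ = min(5/2, (25/14)ϵ)

Let ϵ > 0 be given. We want δ > 0 with 0 < |w + 7| < δ ⇒ |(2w + 11)/(w + 2) − (3/5)| < ϵ.
Combining over a common denominator, (2w + 11)/(w + 2) − (3/5) = [(2w + 11)·(-5) − (-3)·(w + 2)] / [(-5)·(w + 2)] = -7(w + 7) / ((-5)(w + 2)).
So |(2w + 11)/(w + 2) − (3/5)| = 7|w + 7| / (5·|w + 2|).
Require δ ≤ 5/2, so |w + 2| ≥ |-5| − |w + 7| > 5 − 5/2 = 5/2.
Hence |(2w + 11)/(w + 2) − (3/5)| < 7|w + 7|/(5·(5/2)) = (14/25)|w + 7|, which is < ϵ once |w + 7| < (25/14)ϵ.
Take δ = min(5/2, (25/14)ϵ). Then 0 < |w + 7| < δ forces both bounds, so |(2w + 11)/(w + 2) − (3/5)| < ϵ.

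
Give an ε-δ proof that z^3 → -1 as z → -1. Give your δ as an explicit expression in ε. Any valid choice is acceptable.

δ = min(1, ε/7)

Fix ε > 0. We seek δ > 0 with 0 < |z + 1| < δ ⇒ |z^3 + 1| < ε.
Factor: z^3 + 1 = (z + 1)(z^2 - z + 1), so |z^3 + 1| = |z + 1|·|z^2 - z + 1|.
Impose δ ≤ 1 so that |z| < 2; then |z^2 - z + 1| ≤ 7.
Hence |z^3 + 1| ≤ 7|z + 1|, which is < ε once |z + 1| < ε/7.
Take δ = min(1, ε/7). If 0 < |z + 1| < δ then both bounds hold and |z^3 + 1| ≤ 7|z + 1| < 7·(ε/7) = ε.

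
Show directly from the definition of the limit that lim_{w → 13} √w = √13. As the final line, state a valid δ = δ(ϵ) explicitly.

Let ϵ > 0 be given. We want δ > 0 such that 0 < |w − 13| < δ implies |√w − √13| < ϵ.
Multiplying by the conjugate, |√w − √13| = |w − 13|/(√w + √13).
Restrict δ ≤ 13 so that |w − 13| < 13 forces w > 0, and then √w + √13 > √13.
Hence |√w − √13| < |w − 13|/√13, which is < ϵ once |w − 13| < √13·ϵ.
Take δ = min(13, √13·ϵ). If 0 < |w − 13| < δ then w > 0 and |√w − √13| < |w − 13|/√13 < ϵ.

δ = min(13, √13·ϵ)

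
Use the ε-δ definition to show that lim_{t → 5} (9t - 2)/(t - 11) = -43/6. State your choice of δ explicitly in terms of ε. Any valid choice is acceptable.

Suppose ε > 0. We want δ > 0 with 0 < |t − 5| < δ ⇒ |(9t - 2)/(t - 11) + 43/6| < ε.
Combining over a common denominator, (9t - 2)/(t - 11) + 43/6 = [(9t - 2)·(-6) − 43·(t - 11)] / [(-6)·(t - 11)] = -97(t − 5) / ((-6)(t - 11)).
So |(9t - 2)/(t - 11) + 43/6| = 97|t − 5| / (6·|t − 11|).
Require δ ≤ 3, so |t − 11| ≥ |-6| − |t − 5| > 6 − 3 = 3.
Hence |(9t - 2)/(t - 11) + 43/6| < 97|t − 5|/(6·3) = (97/18)|t − 5|, which is < ε once |t − 5| < (18/97)ε.
Take δ = min(3, (18/97)ε). Then 0 < |t − 5| < δ forces both bounds, so |(9t - 2)/(t - 11) + 43/6| < ε.

δ = min(3, (18/97)ε)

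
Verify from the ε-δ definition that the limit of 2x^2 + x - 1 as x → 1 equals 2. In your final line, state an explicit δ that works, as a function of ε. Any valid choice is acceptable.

Fix ε > 0. We want δ > 0 such that 0 < |x − 1| < δ implies |(2x^2 + x - 1) − 2| < ε.
(2x^2 + x - 1) − 2 = 2x^2 + x - 3 = (x − 1)(2x + 3).
So |(2x^2 + x - 1) − 2| = |x − 1|·|2x + 3|.
Assume first that |x − 1| < 1, so |x| < 2. Then |2x + 3| ≤ 2·2 + 3 = 7.
Hence |(2x^2 + x - 1) − 2| ≤ 7|x − 1| < ε provided |x − 1| < ε/7.
Take δ = min(1, ε/7). Then 0 < |x − 1| < δ gives both |x − 1| < 1 and |x − 1| < ε/7, so |(2x^2 + x - 1) − 2| < ε.

δ = min(1, ε/7)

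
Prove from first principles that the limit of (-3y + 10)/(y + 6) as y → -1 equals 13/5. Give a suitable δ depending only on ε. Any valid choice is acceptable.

Let ε > 0. We want δ > 0 with 0 < |y + 1| < δ ⇒ |(-3y + 10)/(y + 6) − (13/5)| < ε.
Combining over a common denominator, (-3y + 10)/(y + 6) − (13/5) = [(-3y + 10)·5 − 13·(y + 6)] / [5·(y + 6)] = -28(y + 1) / (5(y + 6)).
So |(-3y + 10)/(y + 6) − (13/5)| = 28|y + 1| / (5·|y + 6|).
Require δ ≤ 5/2, so |y + 6| ≥ |5| − |y + 1| > 5 − 5/2 = 5/2.
Hence |(-3y + 10)/(y + 6) − (13/5)| < 28|y + 1|/(5·(5/2)) = (56/25)|y + 1|, which is < ε once |y + 1| < (25/56)ε.
Take δ = min(5/2, (25/56)ε). Then 0 < |y + 1| < δ forces both bounds, so |(-3y + 10)/(y + 6) − (13/5)| < ε.

δ = min(5/2, (25/56)ε)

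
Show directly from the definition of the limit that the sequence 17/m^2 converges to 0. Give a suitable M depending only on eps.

M = (17/eps)^{1/2}

Let eps > 0. For m ≥ 1, |17/m^2 − 0| = 17/m^2.
17/m^2 < eps ⇔ m^2 > 17/eps ⇔ m > (17/eps)^{1/2}.
Take M = (17/eps)^{1/2}. Then m > M implies 17/m^2 < eps.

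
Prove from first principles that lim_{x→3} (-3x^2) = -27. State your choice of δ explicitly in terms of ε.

Let ε > 0. We want δ > 0 such that 0 < |x − 3| < δ implies |(-3x^2) + 27| < ε.
(-3x^2) + 27 = -3x^2 + 27 = (x − 3)(-3x - 9).
So |(-3x^2) + 27| = |x − 3|·|-3x - 9|.
Assume first that |x − 3| < 2, so |x| < 5. Then |-3x - 9| ≤ 3·5 + 9 = 24.
Hence |(-3x^2) + 27| ≤ 24|x − 3| < ε provided |x − 3| < ε/24.
Take δ = min(2, ε/24). Then 0 < |x − 3| < δ gives both |x − 3| < 2 and |x − 3| < ε/24, so |(-3x^2) + 27| < ε.

δ = min(2, ε/24)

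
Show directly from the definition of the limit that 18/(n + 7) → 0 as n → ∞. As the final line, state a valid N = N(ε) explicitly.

N = 18/ε

Let ε > 0 be given. For n ≥ 1, |18/(n + 7) − 0| = 18/(n + 7) ≤ 18/n.
We need 18/n < ε, i.e. n > 18/ε.
Take N = 18/ε. If n > N then |18/(n + 7)| ≤ 18/n < ε.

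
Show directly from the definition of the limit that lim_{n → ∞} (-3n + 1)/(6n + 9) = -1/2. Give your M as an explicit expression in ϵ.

M = (11/12)/ϵ

Fix ϵ > 0. For n ≥ 1, |(-3n + 1)/(6n + 9) + 1/2| = |33|/(6(6n + 9)) = 33/(6(6n + 9)).
Since 6n + 9 ≥ 6n for n ≥ 1, this is ≤ 33/(6·6n) = (11/12)/n.
So |(-3n + 1)/(6n + 9) + 1/2| < ϵ whenever n > (11/12)/ϵ.
Take M = (11/12)/ϵ. If n > M then |(-3n + 1)/(6n + 9) + 1/2| ≤ (11/12)/n < ϵ.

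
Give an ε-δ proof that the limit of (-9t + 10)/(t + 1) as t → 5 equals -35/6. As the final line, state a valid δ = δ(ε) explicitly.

δ = min(3, (18/19)ε)

Let ε > 0. We want δ > 0 with 0 < |t − 5| < δ ⇒ |(-9t + 10)/(t + 1) + 35/6| < ε.
Combining over a common denominator, (-9t + 10)/(t + 1) + 35/6 = [(-9t + 10)·6 − (-35)·(t + 1)] / [6·(t + 1)] = -19(t − 5) / (6(t + 1)).
So |(-9t + 10)/(t + 1) + 35/6| = 19|t − 5| / (6·|t + 1|).
Require δ ≤ 3, so |t + 1| ≥ |6| − |t − 5| > 6 − 3 = 3.
Hence |(-9t + 10)/(t + 1) + 35/6| < 19|t − 5|/(6·3) = (19/18)|t − 5|, which is < ε once |t − 5| < (18/19)ε.
Take δ = min(3, (18/19)ε). Then 0 < |t − 5| < δ forces both bounds, so |(-9t + 10)/(t + 1) + 35/6| < ε.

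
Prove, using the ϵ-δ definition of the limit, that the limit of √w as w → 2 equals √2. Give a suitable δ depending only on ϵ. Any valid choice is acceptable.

Suppose ϵ > 0. We want δ > 0 such that 0 < |w − 2| < δ implies |√w − √2| < ϵ.
Rationalise: √w − √2 = (w − 2)/(√w + √2), so |√w − √2| = |w − 2|/(√w + √2).
Restrict δ ≤ 2 so that |w − 2| < 2 forces w > 0, and then √w + √2 > √2.
Hence |√w − √2| < |w − 2|/√2, which is < ϵ once |w − 2| < √2·ϵ.
Take δ = min(2, √2·ϵ). If 0 < |w − 2| < δ then w > 0 and |√w − √2| < |w − 2|/√2 < ϵ.

δ = min(2, √2·ϵ)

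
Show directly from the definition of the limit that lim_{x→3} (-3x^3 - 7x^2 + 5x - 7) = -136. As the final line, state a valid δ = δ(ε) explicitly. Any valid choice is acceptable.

δ = min(1, ε/155)

Let ε > 0 be given. We want δ > 0 such that 0 < |x − 3| < δ implies |(-3x^3 - 7x^2 + 5x - 7) + 136| < ε.
(-3x^3 - 7x^2 + 5x - 7) + 136 = -3x^3 - 7x^2 + 5x + 129 = (x − 3)(-3x^2 - 16x - 43).
So |(-3x^3 - 7x^2 + 5x - 7) + 136| = |x − 3|·|-3x^2 - 16x - 43|.
Require δ ≤ 1. Then |x − 3| < 1 gives |x| < 4, and by the triangle inequality |-3x^2 - 16x - 43| ≤ 3·4^2 + 16·4 + 43 = 155.
Hence |(-3x^3 - 7x^2 + 5x - 7) + 136| ≤ 155|x − 3| < ε provided |x − 3| < ε/155.
Choosing δ = min(1, ε/155) ensures both conditions, hence |(-3x^3 - 7x^2 + 5x - 7) + 136| < ε.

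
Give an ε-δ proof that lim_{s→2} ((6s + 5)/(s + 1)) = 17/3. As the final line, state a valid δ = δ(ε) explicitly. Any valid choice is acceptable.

Let ε > 0. We want δ > 0 with 0 < |s − 2| < δ ⇒ |(6s + 5)/(s + 1) − (17/3)| < ε.
Combining over a common denominator, (6s + 5)/(s + 1) − (17/3) = [(6s + 5)·3 − 17·(s + 1)] / [3·(s + 1)] = 1(s − 2) / (3(s + 1)).
So |(6s + 5)/(s + 1) − (17/3)| = |s − 2| / (3·|s + 1|).
Require δ ≤ 3/2, so |s + 1| ≥ |3| − |s − 2| > 3 − 3/2 = 3/2.
Hence |(6s + 5)/(s + 1) − (17/3)| < |s − 2|/(3·(3/2)) = (2/9)|s − 2|, which is < ε once |s − 2| < (9/2)ε.
Take δ = min(3/2, (9/2)ε). Then 0 < |s − 2| < δ forces both bounds, so |(6s + 5)/(s + 1) − (17/3)| < ε.

δ = min(3/2, (9/2)ε)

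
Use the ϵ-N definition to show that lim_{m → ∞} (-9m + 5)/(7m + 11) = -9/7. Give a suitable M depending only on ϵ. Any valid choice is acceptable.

Suppose ϵ > 0. For m ≥ 1, |(-9m + 5)/(7m + 11) + 9/7| = |134|/(7(7m + 11)) = 134/(7(7m + 11)).
Since 7m + 11 ≥ 7m for m ≥ 1, this is ≤ 134/(7·7m) = (134/49)/m.
So |(-9m + 5)/(7m + 11) + 9/7| < ϵ whenever m > (134/49)/ϵ.
Take M = (134/49)/ϵ. If m > M then |(-9m + 5)/(7m + 11) + 9/7| ≤ (134/49)/m < ϵ.

M = (134/49)/ϵ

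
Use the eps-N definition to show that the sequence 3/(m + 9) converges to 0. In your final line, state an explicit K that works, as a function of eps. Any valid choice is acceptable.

Let eps > 0. For m ≥ 1, |3/(m + 9) − 0| = 3/(m + 9) ≤ 3/m.
We need 3/m < eps, i.e. m > 3/eps.
Take K = 3/eps. If m > K then |3/(m + 9)| ≤ 3/m < eps.

K = 3/eps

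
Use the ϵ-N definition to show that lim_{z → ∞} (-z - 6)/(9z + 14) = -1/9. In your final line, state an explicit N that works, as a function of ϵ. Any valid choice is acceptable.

N = (40/81)/ϵ

Fix ϵ > 0. We seek N > 0 such that z > N implies |(-z - 6)/(9z + 14) + 1/9| < ϵ.
(-z - 6)/(9z + 14) + 1/9 = (9(-z - 6) − (-1)(9z + 14)) / (9(9z + 14)) = -40/(9(9z + 14)).
For z > 0 we have 9z + 14 > 9z, so |(-z - 6)/(9z + 14) + 1/9| = 40/(9(9z + 14)) < 40/(9·9z) = (40/81)/z.
Thus |(-z - 6)/(9z + 14) + 1/9| < ϵ whenever z > (40/81)/ϵ.
Take N = (40/81)/ϵ. If z > N then |(-z - 6)/(9z + 14) + 1/9| < (40/81)/z < ϵ.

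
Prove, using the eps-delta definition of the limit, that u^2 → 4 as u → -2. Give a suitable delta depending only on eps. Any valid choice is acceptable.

Suppose eps > 0. We seek delta > 0 with 0 < |u + 2| < delta ⇒ |u^2 − 4| < eps.
Factor: u^2 − 4 = (u + 2)(u - 2), so |u^2 − 4| = |u + 2|·|u - 2|.
Restrict delta ≤ 1. Then |u + 2| < 1 gives |u| < 3, so by the triangle inequality |u - 2| ≤ 3 + 2 = 5.
Hence |u^2 − 4| ≤ 5|u + 2|, which is < eps once |u + 2| < eps/5.
Take delta = min(1, eps/5). If 0 < |u + 2| < delta then both bounds hold and |u^2 − 4| ≤ 5|u + 2| < 5·(eps/5) = eps.

delta = min(1, eps/5)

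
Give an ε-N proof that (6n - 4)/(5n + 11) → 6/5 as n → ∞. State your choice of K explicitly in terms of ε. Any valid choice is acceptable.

K = (86/25)/ε

Let ε > 0 be given. For n ≥ 1, |(6n - 4)/(5n + 11) − (6/5)| = |-86|/(5(5n + 11)) = 86/(5(5n + 11)).
Since 5n + 11 ≥ 5n for n ≥ 1, this is ≤ 86/(5·5n) = (86/25)/n.
So |(6n - 4)/(5n + 11) − (6/5)| < ε whenever n > (86/25)/ε.
Take K = (86/25)/ε. If n > K then |(6n - 4)/(5n + 11) − (6/5)| ≤ (86/25)/n < ε.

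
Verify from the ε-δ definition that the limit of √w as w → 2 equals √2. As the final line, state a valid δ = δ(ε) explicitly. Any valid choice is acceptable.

Let ε > 0. We want δ > 0 such that 0 < |w − 2| < δ implies |√w − √2| < ε.
Rationalise: √w − √2 = (w − 2)/(√w + √2), so |√w − √2| = |w − 2|/(√w + √2).
Restrict δ ≤ 2 so that |w − 2| < 2 forces w > 0, and then √w + √2 > √2.
Hence |√w − √2| < |w − 2|/√2, which is < ε once |w − 2| < √2·ε.
Take δ = min(2, √2·ε). If 0 < |w − 2| < δ then w > 0 and |√w − √2| < |w − 2|/√2 < ε.

δ = min(2, √2·ε)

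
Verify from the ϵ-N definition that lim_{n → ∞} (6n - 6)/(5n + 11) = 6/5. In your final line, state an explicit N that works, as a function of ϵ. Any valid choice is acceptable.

Let ϵ > 0. For n ≥ 1, |(6n - 6)/(5n + 11) − (6/5)| = |-96|/(5(5n + 11)) = 96/(5(5n + 11)).
Since 5n + 11 ≥ 5n for n ≥ 1, this is ≤ 96/(5·5n) = (96/25)/n.
So |(6n - 6)/(5n + 11) − (6/5)| < ϵ whenever n > (96/25)/ϵ.
Take N = (96/25)/ϵ. If n > N then |(6n - 6)/(5n + 11) − (6/5)| ≤ (96/25)/n < ϵ.

N = (96/25)/ϵ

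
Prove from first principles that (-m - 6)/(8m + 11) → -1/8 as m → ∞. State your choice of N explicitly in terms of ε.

Let ε > 0. For m ≥ 1, |(-m - 6)/(8m + 11) + 1/8| = |-37|/(8(8m + 11)) = 37/(8(8m + 11)).
Since 8m + 11 ≥ 8m for m ≥ 1, this is ≤ 37/(8·8m) = (37/64)/m.
So |(-m - 6)/(8m + 11) + 1/8| < ε whenever m > (37/64)/ε.
Take N = (37/64)/ε. If m > N then |(-m - 6)/(8m + 11) + 1/8| ≤ (37/64)/m < ε.

N = (37/64)/ε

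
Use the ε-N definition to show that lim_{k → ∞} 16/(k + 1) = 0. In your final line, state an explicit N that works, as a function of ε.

Fix ε > 0. For k ≥ 1, |16/(k + 1) − 0| = 16/(k + 1) ≤ 16/k.
We need 16/k < ε, i.e. k > 16/ε.
Take N = 16/ε. If k > N then |16/(k + 1)| ≤ 16/k < ε.

N = 16/ε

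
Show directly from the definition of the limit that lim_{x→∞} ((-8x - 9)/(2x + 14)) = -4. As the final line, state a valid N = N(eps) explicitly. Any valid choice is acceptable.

N = (47/2)/eps

Fix eps > 0. We seek N > 0 such that x > N implies |(-8x - 9)/(2x + 14) + 4| < eps.
(-8x - 9)/(2x + 14) + 4 = (2(-8x - 9) − (-8)(2x + 14)) / (2(2x + 14)) = 94/(2(2x + 14)).
For x > 0 we have 2x + 14 > 2x, so |(-8x - 9)/(2x + 14) + 4| = 94/(2(2x + 14)) < 94/(2·2x) = (47/2)/x.
Thus |(-8x - 9)/(2x + 14) + 4| < eps whenever x > (47/2)/eps.
Take N = (47/2)/eps. If x > N then |(-8x - 9)/(2x + 14) + 4| < (47/2)/x < eps.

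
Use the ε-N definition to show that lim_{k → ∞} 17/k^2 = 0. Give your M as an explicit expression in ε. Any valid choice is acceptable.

Let ε > 0 be given. For k ≥ 1, |17/k^2 − 0| = 17/k^2.
17/k^2 < ε ⇔ k^2 > 17/ε ⇔ k > (17/ε)^{1/2}.
Take M = (17/ε)^{1/2}. Then k > M implies 17/k^2 < ε.

M = (17/ε)^{1/2}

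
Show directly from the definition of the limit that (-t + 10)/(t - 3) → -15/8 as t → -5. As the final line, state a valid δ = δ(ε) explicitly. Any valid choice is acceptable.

δ = min(4, (32/7)ε)

Suppose ε > 0. We want δ > 0 with 0 < |t + 5| < δ ⇒ |(-t + 10)/(t - 3) + 15/8| < ε.
Combining over a common denominator, (-t + 10)/(t - 3) + 15/8 = [(-t + 10)·(-8) − 15·(t - 3)] / [(-8)·(t - 3)] = -7(t + 5) / ((-8)(t - 3)).
So |(-t + 10)/(t - 3) + 15/8| = 7|t + 5| / (8·|t − 3|).
Restrict δ ≤ 4. Then |t + 5| < 4 gives |t − 3| = |(t + 5) + (-8)| ≥ 8 − 4 = 4.
Hence |(-t + 10)/(t - 3) + 15/8| < 7|t + 5|/(8·4) = (7/32)|t + 5|, which is < ε once |t + 5| < (32/7)ε.
Take δ = min(4, (32/7)ε). Then 0 < |t + 5| < δ forces both bounds, so |(-t + 10)/(t - 3) + 15/8| < ε.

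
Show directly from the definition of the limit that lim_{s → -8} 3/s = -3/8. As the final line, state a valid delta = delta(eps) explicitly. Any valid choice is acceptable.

delta = min(4, (32/3)eps)

Let eps > 0. We seek delta > 0 such that 0 < |s + 8| < delta implies |3/s + 3/8| < eps.
|3/s + 3/8| = 3·|-8 − s|/(8·|s|) = 3|s + 8|/(8|s|).
Require delta ≤ 4 so that |s| > 8 − 4 = 4, hence 8|s| > 32.
Then |3/s + 3/8| < 3|s + 8|/32, which is < eps when |s + 8| < (32/3)eps.
Take delta = min(4, (32/3)eps). Then 0 < |s + 8| < delta gives both |s + 8| < 4 and |s + 8| < (32/3)eps, so |3/s + 3/8| < eps.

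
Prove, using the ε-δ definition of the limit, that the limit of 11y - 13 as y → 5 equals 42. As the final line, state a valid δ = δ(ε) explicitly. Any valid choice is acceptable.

δ = ε/11

Fix ε > 0. We need δ > 0 so that 0 < |y − 5| < δ implies |(11y - 13) − 42| < ε.
|(11y - 13) − 42| = |11y - 55| = 11|y − 5|.
So 11|y − 5| < ε exactly when |y − 5| < ε/11.
Choosing δ = ε/11 gives |(11y - 13) − 42| = 11|y − 5| < ε whenever |y − 5| < δ.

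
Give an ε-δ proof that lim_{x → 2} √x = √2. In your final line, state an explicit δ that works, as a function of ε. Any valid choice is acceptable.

Suppose ε > 0. We want δ > 0 such that 0 < |x − 2| < δ implies |√x − √2| < ε.
Rationalise: √x − √2 = (x − 2)/(√x + √2), so |√x − √2| = |x − 2|/(√x + √2).
Restrict δ ≤ 2 so that |x − 2| < 2 forces x > 0, and then √x + √2 > √2.
Hence |√x − √2| < |x − 2|/√2, which is < ε once |x − 2| < √2·ε.
Take δ = min(2, √2·ε). If 0 < |x − 2| < δ then x > 0 and |√x − √2| < |x − 2|/√2 < ε.

δ = min(2, √2·ε)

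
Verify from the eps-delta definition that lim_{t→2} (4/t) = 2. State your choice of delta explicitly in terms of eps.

Let eps > 0 be given. We seek delta > 0 such that 0 < |t − 2| < delta implies |4/t − 2| < eps.
|4/t − 2| = 4·|2 − t|/(2·|t|) = 4|t − 2|/(2|t|).
Require delta ≤ 1 so that |t| > 2 − 1 = 1, hence 2|t| > 2.
Then |4/t − 2| < 4|t − 2|/2, which is < eps when |t − 2| < (1/2)eps.
Take delta = min(1, (1/2)eps). Then 0 < |t − 2| < delta gives both |t − 2| < 1 and |t − 2| < (1/2)eps, so |4/t − 2| < eps.

delta = min(1, (1/2)eps)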